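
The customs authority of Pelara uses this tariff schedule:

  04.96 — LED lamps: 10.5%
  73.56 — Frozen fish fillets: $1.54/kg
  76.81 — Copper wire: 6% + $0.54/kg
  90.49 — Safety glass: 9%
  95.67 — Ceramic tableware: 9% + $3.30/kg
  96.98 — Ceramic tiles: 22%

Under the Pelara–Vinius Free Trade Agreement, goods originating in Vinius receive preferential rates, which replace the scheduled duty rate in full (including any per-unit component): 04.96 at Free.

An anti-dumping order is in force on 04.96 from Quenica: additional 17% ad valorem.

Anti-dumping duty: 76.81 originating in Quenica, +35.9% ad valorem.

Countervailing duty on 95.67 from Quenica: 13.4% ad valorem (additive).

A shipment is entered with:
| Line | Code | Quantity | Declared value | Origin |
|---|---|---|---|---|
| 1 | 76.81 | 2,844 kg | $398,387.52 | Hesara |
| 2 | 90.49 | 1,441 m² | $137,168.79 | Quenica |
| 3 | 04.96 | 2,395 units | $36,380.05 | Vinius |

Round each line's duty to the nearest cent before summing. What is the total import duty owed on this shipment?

Line 1 (76.81, Hesara, 2,844 kg, $398,387.52):
Base rate for 76.81 is 6% + $0.54/kg.
The additional-duty order on 76.81 targets Quenica, not Hesara; it does not apply.
Duty = $398,387.52 × 6% + 2,844 × $0.54 = $25,439.01.
Line 2 (90.49, Quenica, 1,441 m², $137,168.79):
Base rate for 90.49 is 9%.
Duty = $137,168.79 × 9% = $12,345.19.
Line 3 (04.96, Vinius, 2,395 units, $36,380.05):
Base rate for 04.96 is 10.5%.
Origin Vinius qualifies under the Pelara–Vinius agreement and 04.96 is covered: preferential rate Free applies instead.
The additional-duty order on 04.96 targets Quenica, not Vinius; it does not apply.
Duty = $36,380.05 × 0% = $0.00.
Total = $25,439.01 + $12,345.19 + $0.00 = $37,784.20.

$37,784.20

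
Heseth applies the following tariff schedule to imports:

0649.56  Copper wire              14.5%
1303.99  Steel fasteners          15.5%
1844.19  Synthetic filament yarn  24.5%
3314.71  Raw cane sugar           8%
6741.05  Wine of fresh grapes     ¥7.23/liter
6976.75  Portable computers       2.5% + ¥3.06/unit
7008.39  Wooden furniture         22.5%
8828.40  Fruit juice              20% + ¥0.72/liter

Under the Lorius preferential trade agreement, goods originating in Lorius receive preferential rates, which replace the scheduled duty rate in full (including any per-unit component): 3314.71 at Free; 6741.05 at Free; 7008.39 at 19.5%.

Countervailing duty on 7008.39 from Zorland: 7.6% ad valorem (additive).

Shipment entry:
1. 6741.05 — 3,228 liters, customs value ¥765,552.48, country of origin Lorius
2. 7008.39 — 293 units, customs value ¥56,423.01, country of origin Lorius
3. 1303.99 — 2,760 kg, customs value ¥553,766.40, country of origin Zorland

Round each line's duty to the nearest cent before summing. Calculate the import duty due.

¥96,836.28

Line 1 (6741.05, Lorius, 3,228 liters, ¥765,552.48):
Base rate for 6741.05 is ¥7.23/liter.
Origin Lorius qualifies under the Heseth–Lorius agreement and 6741.05 is covered: preferential rate Free applies instead.
Duty = ¥765,552.48 × 0% = ¥0.00.
Line 2 (7008.39, Lorius, 293 units, ¥56,423.01):
Base rate for 7008.39 is 22.5%.
Origin Lorius qualifies under the Heseth–Lorius agreement and 7008.39 is covered: preferential rate 19.5% applies instead.
The additional-duty order on 7008.39 targets Zorland, not Lorius; it does not apply.
Duty = ¥56,423.01 × 19.5% = ¥11,002.49.
Line 3 (1303.99, Zorland, 2,760 kg, ¥553,766.40):
Base rate for 1303.99 is 15.5%.
Duty = ¥553,766.40 × 15.5% = ¥85,833.79.
Total = ¥0.00 + ¥11,002.49 + ¥85,833.79 = ¥96,836.28.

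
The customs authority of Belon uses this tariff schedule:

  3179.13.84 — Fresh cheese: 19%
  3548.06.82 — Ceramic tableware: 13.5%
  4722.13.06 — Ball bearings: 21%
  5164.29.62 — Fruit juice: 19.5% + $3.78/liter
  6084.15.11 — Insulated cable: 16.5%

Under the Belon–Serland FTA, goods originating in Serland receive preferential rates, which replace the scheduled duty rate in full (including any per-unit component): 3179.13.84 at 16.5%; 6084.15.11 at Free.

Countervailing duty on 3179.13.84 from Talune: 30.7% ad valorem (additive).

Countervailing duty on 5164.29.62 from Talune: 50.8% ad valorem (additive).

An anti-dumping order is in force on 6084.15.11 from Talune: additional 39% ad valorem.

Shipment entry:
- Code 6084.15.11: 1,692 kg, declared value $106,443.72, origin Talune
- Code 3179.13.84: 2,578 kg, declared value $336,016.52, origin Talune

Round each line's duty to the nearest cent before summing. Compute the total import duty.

Line 1 (6084.15.11, Talune, 1,692 kg, $106,443.72):
Base rate for 6084.15.11 is 16.5%.
6084.15.11 has an FTA preferential rate, but origin Talune is not Serland; base rate stands.
Additional duty on 6084.15.11 from Talune: +39%. Applied ad valorem rate: 16.5% + 39% = 55.5%.
Duty = $106,443.72 × 55.5% = $59,076.26.
Line 2 (3179.13.84, Talune, 2,578 kg, $336,016.52):
Base rate for 3179.13.84 is 19%.
3179.13.84 has an FTA preferential rate, but origin Talune is not Serland; base rate stands.
Additional duty on 3179.13.84 from Talune: +30.7%. Applied ad valorem rate: 19% + 30.7% = 49.7%.
Duty = $336,016.52 × 49.7% = $167,000.21.
Total = $59,076.26 + $167,000.21 = $226,076.47.

$226,076.47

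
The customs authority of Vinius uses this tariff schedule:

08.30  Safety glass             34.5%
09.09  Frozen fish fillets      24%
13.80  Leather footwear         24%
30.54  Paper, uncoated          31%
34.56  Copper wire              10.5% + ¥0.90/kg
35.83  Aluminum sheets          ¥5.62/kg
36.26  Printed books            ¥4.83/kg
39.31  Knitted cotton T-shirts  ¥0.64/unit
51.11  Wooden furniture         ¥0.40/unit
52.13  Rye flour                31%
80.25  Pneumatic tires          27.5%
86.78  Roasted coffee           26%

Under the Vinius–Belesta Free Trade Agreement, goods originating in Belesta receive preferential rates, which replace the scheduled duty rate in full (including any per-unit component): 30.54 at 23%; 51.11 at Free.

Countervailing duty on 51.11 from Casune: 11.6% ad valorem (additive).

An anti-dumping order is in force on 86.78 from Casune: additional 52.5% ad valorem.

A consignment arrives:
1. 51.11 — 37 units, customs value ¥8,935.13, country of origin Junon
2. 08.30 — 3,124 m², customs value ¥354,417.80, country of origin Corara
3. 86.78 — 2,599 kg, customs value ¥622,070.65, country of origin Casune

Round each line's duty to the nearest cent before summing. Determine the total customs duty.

Line 1 (51.11, Junon, 37 units, ¥8,935.13):
Base rate for 51.11 is ¥0.40/unit.
51.11 has an FTA preferential rate, but origin Junon is not Belesta; base rate stands.
The additional-duty order on 51.11 targets Casune, not Junon; it does not apply.
Duty = 37 × ¥0.40 = ¥14.80.
Line 2 (08.30, Corara, 3,124 m², ¥354,417.80):
Base rate for 08.30 is 34.5%.
Duty = ¥354,417.80 × 34.5% = ¥122,274.14.
Line 3 (86.78, Casune, 2,599 kg, ¥622,070.65):
Base rate for 86.78 is 26%.
Additional duty on 86.78 from Casune: +52.5%. Applied ad valorem rate: 26% + 52.5% = 78.5%.
Duty = ¥622,070.65 × 78.5% = ¥488,325.46.
Total = ¥14.80 + ¥122,274.14 + ¥488,325.46 = ¥610,614.40.

¥610,614.40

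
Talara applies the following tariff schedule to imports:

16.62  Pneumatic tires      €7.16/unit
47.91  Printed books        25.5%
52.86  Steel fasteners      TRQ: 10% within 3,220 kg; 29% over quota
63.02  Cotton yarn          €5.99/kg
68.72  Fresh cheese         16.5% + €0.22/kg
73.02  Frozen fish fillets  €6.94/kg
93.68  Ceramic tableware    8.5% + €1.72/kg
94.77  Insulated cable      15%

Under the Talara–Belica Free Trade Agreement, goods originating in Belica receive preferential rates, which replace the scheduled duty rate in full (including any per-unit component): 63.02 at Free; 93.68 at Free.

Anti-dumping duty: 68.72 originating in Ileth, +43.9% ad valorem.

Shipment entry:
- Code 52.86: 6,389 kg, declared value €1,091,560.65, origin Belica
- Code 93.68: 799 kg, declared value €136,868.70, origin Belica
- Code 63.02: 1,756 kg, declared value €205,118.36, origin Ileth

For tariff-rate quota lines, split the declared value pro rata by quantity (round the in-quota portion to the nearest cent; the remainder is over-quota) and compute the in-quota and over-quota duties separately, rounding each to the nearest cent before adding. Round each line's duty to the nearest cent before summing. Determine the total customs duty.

Line 1 (52.86, Belica, 6,389 kg, €1,091,560.65):
Code 52.86 is under a tariff-rate quota (threshold 3,220 kg). In-quota: 3,220 kg at 10%; over-quota: 3,169 kg at 29%.
Pro-rata value split: in-quota = €1,091,560.65 × 3,220/6,389 = €550,137.00; over-quota = €1,091,560.65 − €550,137.00 = €541,423.65.
In-quota duty = €550,137.00 × 10% = €55,013.70. Over-quota duty = €541,423.65 × 29% = €157,012.86.
Line duty = €55,013.70 + €157,012.86 = €212,026.56.
Line 2 (93.68, Belica, 799 kg, €136,868.70):
Base rate for 93.68 is 8.5% + €1.72/kg.
Origin Belica qualifies under the Talara–Belica agreement and 93.68 is covered: preferential rate Free applies instead.
Duty = €136,868.70 × 0% = €0.00.
Line 3 (63.02, Ileth, 1,756 kg, €205,118.36):
Base rate for 63.02 is €5.99/kg.
63.02 has an FTA preferential rate, but origin Ileth is not Belica; base rate stands.
Duty = 1,756 × €5.99 = €10,518.44.
Total = €212,026.56 + €0.00 + €10,518.44 = €222,545.00.

€222,545.00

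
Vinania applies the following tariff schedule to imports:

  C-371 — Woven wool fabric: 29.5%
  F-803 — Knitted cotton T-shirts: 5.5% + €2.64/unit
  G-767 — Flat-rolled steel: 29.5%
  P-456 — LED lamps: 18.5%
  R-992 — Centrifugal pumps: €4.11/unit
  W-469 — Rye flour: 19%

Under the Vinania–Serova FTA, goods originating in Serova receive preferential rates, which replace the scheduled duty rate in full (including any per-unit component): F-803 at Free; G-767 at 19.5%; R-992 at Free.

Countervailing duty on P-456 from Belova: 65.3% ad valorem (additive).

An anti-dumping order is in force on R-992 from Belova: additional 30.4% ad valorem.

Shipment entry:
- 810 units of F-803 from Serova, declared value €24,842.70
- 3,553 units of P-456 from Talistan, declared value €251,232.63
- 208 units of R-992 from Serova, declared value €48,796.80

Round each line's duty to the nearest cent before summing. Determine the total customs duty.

Line 1 (F-803, Serova, 810 units, €24,842.70):
Base rate for F-803 is 5.5% + €2.64/unit.
Origin Serova qualifies under the Vinania–Serova agreement and F-803 is covered: preferential rate Free applies instead.
Duty = €24,842.70 × 0% = €0.00.
Line 2 (P-456, Talistan, 3,553 units, €251,232.63):
Base rate for P-456 is 18.5%.
The additional-duty order on P-456 targets Belova, not Talistan; it does not apply.
Duty = €251,232.63 × 18.5% = €46,478.04.
Line 3 (R-992, Serova, 208 units, €48,796.80):
Base rate for R-992 is €4.11/unit.
Origin Serova qualifies under the Vinania–Serova agreement and R-992 is covered: preferential rate Free applies instead.
The additional-duty order on R-992 targets Belova, not Serova; it does not apply.
Duty = €48,796.80 × 0% = €0.00.
Total = €0.00 + €46,478.04 + €0.00 = €46,478.04.

€46,478.04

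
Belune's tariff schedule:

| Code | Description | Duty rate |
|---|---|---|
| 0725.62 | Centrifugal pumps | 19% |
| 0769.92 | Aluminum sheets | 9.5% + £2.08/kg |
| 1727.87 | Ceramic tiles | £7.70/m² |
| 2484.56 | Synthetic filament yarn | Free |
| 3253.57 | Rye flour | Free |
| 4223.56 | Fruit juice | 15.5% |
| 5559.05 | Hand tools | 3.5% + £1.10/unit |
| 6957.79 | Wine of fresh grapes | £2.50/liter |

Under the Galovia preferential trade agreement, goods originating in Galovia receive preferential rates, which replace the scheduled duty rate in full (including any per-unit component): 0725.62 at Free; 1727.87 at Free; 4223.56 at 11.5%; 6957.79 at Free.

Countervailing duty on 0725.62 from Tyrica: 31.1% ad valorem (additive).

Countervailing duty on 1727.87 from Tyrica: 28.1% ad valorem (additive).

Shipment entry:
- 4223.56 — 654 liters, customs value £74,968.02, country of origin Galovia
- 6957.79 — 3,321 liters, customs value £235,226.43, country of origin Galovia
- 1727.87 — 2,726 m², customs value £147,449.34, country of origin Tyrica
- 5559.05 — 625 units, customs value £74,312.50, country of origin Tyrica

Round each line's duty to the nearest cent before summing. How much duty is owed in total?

Line 1 (4223.56, Galovia, 654 liters, £74,968.02):
Base rate for 4223.56 is 15.5%.
Origin Galovia qualifies under the Belune–Galovia agreement and 4223.56 is covered: preferential rate 11.5% applies instead.
Duty = £74,968.02 × 11.5% = £8,621.32.
Line 2 (6957.79, Galovia, 3,321 liters, £235,226.43):
Base rate for 6957.79 is £2.50/liter.
Origin Galovia qualifies under the Belune–Galovia agreement and 6957.79 is covered: preferential rate Free applies instead.
Duty = £235,226.43 × 0% = £0.00.
Line 3 (1727.87, Tyrica, 2,726 m², £147,449.34):
Base rate for 1727.87 is £7.70/m².
1727.87 has an FTA preferential rate, but origin Tyrica is not Galovia; base rate stands.
Additional duty on 1727.87 from Tyrica: +28.1% ad valorem. Applied ad valorem rate = 28.1%.
Duty = £147,449.34 × 28.1% + 2,726 × £7.70 = £62,423.46.
Line 4 (5559.05, Tyrica, 625 units, £74,312.50):
Base rate for 5559.05 is 3.5% + £1.10/unit.
Duty = £74,312.50 × 3.5% + 625 × £1.10 = £3,288.44.
Total = £8,621.32 + £0.00 + £62,423.46 + £3,288.44 = £74,333.22.

£74,333.22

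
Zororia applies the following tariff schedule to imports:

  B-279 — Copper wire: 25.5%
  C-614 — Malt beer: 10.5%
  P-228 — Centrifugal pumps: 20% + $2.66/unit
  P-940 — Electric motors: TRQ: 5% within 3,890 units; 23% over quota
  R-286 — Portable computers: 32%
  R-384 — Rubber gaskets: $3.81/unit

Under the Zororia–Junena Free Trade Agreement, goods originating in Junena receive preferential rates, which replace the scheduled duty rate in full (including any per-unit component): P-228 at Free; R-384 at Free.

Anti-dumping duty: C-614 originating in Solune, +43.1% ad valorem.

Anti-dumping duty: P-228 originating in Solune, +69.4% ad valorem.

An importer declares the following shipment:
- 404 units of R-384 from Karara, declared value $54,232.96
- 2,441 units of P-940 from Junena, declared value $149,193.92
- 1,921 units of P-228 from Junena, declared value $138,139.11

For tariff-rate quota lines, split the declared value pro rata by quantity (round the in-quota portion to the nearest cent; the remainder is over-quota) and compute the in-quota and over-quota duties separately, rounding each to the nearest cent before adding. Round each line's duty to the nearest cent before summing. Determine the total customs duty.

Line 1 (R-384, Karara, 404 units, $54,232.96):
Base rate for R-384 is $3.81/unit.
R-384 has an FTA preferential rate, but origin Karara is not Junena; base rate stands.
Duty = 404 × $3.81 = $1,539.24.
Line 2 (P-940, Junena, 2,441 units, $149,193.92):
Code P-940 is under a tariff-rate quota (threshold 3,890 units). Quantity 2,441 units is within the quota, so the in-quota rate 5% applies to the full value.
Duty = $149,193.92 × 5% = $7,459.70.
Line 3 (P-228, Junena, 1,921 units, $138,139.11):
Base rate for P-228 is 20% + $2.66/unit.
Origin Junena qualifies under the Zororia–Junena agreement and P-228 is covered: preferential rate Free applies instead.
The additional-duty order on P-228 targets Solune, not Junena; it does not apply.
Duty = $138,139.11 × 0% = $0.00.
Total = $1,539.24 + $7,459.70 + $0.00 = $8,998.94.

$8,998.94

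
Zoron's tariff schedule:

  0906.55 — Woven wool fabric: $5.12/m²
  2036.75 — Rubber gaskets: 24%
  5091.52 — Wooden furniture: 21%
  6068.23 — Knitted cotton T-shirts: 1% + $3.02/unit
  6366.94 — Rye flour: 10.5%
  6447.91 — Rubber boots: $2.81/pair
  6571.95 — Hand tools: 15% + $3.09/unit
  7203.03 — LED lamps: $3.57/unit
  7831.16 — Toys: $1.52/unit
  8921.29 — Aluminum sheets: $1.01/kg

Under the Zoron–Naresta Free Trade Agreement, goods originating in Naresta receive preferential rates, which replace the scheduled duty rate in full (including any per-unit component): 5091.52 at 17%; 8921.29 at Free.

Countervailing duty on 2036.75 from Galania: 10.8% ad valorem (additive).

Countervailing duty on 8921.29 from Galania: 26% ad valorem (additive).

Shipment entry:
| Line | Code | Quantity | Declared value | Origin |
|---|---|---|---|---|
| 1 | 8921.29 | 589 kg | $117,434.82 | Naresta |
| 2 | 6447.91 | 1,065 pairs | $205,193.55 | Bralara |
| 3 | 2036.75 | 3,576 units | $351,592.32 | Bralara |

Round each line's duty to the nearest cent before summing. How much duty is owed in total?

Line 1 (8921.29, Naresta, 589 kg, $117,434.82):
Base rate for 8921.29 is $1.01/kg.
Origin Naresta qualifies under the Zoron–Naresta agreement and 8921.29 is covered: preferential rate Free applies instead.
The additional-duty order on 8921.29 targets Galania, not Naresta; it does not apply.
Duty = $117,434.82 × 0% = $0.00.
Line 2 (6447.91, Bralara, 1,065 pairs, $205,193.55):
Base rate for 6447.91 is $2.81/pair.
Duty = 1,065 × $2.81 = $2,992.65.
Line 3 (2036.75, Bralara, 3,576 units, $351,592.32):
Base rate for 2036.75 is 24%.
The additional-duty order on 2036.75 targets Galania, not Bralara; it does not apply.
Duty = $351,592.32 × 24% = $84,382.16.
Total = $0.00 + $2,992.65 + $84,382.16 = $87,374.81.

$87,374.81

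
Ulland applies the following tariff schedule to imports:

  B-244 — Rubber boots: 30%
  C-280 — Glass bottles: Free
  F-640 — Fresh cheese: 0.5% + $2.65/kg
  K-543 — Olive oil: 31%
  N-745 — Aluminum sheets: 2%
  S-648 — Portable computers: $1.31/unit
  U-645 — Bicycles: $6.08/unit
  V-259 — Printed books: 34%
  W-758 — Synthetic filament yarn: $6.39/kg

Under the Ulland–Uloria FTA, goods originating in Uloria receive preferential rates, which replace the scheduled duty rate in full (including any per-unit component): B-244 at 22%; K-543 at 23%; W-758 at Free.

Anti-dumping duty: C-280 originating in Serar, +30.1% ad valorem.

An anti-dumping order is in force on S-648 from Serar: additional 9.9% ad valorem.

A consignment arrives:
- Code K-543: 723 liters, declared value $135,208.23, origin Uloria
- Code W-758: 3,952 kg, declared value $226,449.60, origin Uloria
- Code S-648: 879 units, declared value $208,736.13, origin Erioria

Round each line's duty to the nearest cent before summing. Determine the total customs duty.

Line 1 (K-543, Uloria, 723 liters, $135,208.23):
Base rate for K-543 is 31%.
Origin Uloria qualifies under the Ulland–Uloria agreement and K-543 is covered: preferential rate 23% applies instead.
Duty = $135,208.23 × 23% = $31,097.89.
Line 2 (W-758, Uloria, 3,952 kg, $226,449.60):
Base rate for W-758 is $6.39/kg.
Origin Uloria qualifies under the Ulland–Uloria agreement and W-758 is covered: preferential rate Free applies instead.
Duty = $226,449.60 × 0% = $0.00.
Line 3 (S-648, Erioria, 879 units, $208,736.13):
Base rate for S-648 is $1.31/unit.
The additional-duty order on S-648 targets Serar, not Erioria; it does not apply.
Duty = 879 × $1.31 = $1,151.49.
Total = $31,097.89 + $0.00 + $1,151.49 = $32,249.38.

$32,249.38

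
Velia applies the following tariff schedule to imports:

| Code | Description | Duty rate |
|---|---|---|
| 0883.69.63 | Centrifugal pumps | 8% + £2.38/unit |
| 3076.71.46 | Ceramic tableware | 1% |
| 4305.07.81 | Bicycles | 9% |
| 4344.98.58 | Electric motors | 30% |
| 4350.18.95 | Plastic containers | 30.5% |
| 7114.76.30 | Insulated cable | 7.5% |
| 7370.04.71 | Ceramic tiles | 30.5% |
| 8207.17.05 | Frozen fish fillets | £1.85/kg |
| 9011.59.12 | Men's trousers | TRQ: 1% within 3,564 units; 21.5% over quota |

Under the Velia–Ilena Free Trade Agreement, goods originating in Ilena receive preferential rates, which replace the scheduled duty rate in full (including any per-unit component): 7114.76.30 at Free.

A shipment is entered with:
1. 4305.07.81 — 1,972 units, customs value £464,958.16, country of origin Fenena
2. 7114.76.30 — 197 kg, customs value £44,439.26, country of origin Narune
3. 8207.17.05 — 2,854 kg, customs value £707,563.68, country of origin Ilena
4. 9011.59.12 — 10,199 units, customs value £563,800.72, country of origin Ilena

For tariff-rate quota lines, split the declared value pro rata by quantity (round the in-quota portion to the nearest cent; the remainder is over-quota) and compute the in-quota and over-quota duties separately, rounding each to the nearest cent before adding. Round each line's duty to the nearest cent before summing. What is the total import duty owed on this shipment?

Line 1 (4305.07.81, Fenena, 1,972 units, £464,958.16):
Base rate for 4305.07.81 is 9%.
Duty = £464,958.16 × 9% = £41,846.23.
Line 2 (7114.76.30, Narune, 197 kg, £44,439.26):
Base rate for 7114.76.30 is 7.5%.
7114.76.30 has an FTA preferential rate, but origin Narune is not Ilena; base rate stands.
Duty = £44,439.26 × 7.5% = £3,332.94.
Line 3 (8207.17.05, Ilena, 2,854 kg, £707,563.68):
Base rate for 8207.17.05 is £1.85/kg.
Origin Ilena is the FTA partner but 8207.17.05 is not on the preference list; base rate stands.
Duty = 2,854 × £1.85 = £5,279.90.
Line 4 (9011.59.12, Ilena, 10,199 units, £563,800.72):
Code 9011.59.12 is under a tariff-rate quota (threshold 3,564 units). In-quota: 3,564 units at 1%; over-quota: 6,635 units at 21.5%.
Pro-rata value split: in-quota = £563,800.72 × 3,564/10,199 = £197,017.92; over-quota = £563,800.72 − £197,017.92 = £366,782.80.
In-quota duty = £197,017.92 × 1% = £1,970.18. Over-quota duty = £366,782.80 × 21.5% = £78,858.30.
Line duty = £1,970.18 + £78,858.30 = £80,828.48.
Total = £41,846.23 + £3,332.94 + £5,279.90 + £80,828.48 = £131,287.55.

£131,287.55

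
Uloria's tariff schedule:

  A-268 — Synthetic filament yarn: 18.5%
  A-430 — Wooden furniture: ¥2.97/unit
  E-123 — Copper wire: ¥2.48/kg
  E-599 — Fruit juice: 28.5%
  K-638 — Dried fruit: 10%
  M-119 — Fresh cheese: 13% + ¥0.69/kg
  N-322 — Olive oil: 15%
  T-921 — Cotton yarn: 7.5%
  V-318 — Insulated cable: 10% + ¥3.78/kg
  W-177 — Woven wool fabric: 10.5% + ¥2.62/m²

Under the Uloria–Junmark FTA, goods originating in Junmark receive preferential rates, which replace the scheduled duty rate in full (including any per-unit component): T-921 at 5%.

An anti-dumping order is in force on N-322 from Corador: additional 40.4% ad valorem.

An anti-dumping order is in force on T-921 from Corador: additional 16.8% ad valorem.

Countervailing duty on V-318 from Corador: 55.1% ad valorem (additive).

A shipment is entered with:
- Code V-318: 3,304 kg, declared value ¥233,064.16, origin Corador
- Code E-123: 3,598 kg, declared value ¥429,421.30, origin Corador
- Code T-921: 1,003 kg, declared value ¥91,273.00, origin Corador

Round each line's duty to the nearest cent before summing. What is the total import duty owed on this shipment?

¥195,316.27

Line 1 (V-318, Corador, 3,304 kg, ¥233,064.16):
Base rate for V-318 is 10% + ¥3.78/kg.
Additional duty on V-318 from Corador: +55.1%. Applied ad valorem rate: 10% + 55.1% = 65.1%.
Duty = ¥233,064.16 × 65.1% + 3,304 × ¥3.78 = ¥164,213.89.
Line 2 (E-123, Corador, 3,598 kg, ¥429,421.30):
Base rate for E-123 is ¥2.48/kg.
Duty = 3,598 × ¥2.48 = ¥8,923.04.
Line 3 (T-921, Corador, 1,003 kg, ¥91,273.00):
Base rate for T-921 is 7.5%.
T-921 has an FTA preferential rate, but origin Corador is not Junmark; base rate stands.
Additional duty on T-921 from Corador: +16.8%. Applied ad valorem rate: 7.5% + 16.8% = 24.3%.
Duty = ¥91,273.00 × 24.3% = ¥22,179.34.
Total = ¥164,213.89 + ¥8,923.04 + ¥22,179.34 = ¥195,316.27.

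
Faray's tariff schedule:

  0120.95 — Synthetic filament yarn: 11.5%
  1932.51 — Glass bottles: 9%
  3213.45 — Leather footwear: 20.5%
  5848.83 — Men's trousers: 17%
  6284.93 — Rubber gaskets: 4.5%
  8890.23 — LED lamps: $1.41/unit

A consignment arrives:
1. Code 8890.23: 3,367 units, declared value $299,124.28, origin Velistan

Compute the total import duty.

$4,747.47

Line 1 (8890.23, Velistan, 3,367 units, $299,124.28):
Base rate for 8890.23 is $1.41/unit.
Duty = 3,367 × $1.41 = $4,747.47.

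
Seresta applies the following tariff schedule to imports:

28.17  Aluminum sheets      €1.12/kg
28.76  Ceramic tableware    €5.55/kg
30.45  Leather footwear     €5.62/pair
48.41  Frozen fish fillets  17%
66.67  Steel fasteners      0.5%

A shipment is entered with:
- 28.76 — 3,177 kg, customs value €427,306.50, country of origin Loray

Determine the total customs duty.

€17,632.35

Line 1 (28.76, Loray, 3,177 kg, €427,306.50):
Base rate for 28.76 is €5.55/kg.
Duty = 3,177 × €5.55 = €17,632.35.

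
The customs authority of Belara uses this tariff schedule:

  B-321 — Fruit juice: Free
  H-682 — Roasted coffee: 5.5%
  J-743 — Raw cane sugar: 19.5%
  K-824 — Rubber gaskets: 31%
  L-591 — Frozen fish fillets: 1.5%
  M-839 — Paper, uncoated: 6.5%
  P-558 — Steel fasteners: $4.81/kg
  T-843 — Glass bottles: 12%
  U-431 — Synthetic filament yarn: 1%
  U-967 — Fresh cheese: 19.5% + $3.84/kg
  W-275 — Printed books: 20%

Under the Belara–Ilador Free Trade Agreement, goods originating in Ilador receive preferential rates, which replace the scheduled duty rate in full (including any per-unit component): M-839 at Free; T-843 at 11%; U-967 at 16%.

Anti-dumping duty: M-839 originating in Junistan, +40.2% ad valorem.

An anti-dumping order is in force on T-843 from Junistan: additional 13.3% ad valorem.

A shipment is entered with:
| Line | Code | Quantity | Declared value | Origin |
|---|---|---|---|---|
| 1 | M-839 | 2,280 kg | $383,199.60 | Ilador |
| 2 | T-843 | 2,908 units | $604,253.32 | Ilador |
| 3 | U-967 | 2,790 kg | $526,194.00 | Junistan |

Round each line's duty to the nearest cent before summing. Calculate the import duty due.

Line 1 (M-839, Ilador, 2,280 kg, $383,199.60):
Base rate for M-839 is 6.5%.
Origin Ilador qualifies under the Belara–Ilador agreement and M-839 is covered: preferential rate Free applies instead.
The additional-duty order on M-839 targets Junistan, not Ilador; it does not apply.
Duty = $383,199.60 × 0% = $0.00.
Line 2 (T-843, Ilador, 2,908 units, $604,253.32):
Base rate for T-843 is 12%.
Origin Ilador qualifies under the Belara–Ilador agreement and T-843 is covered: preferential rate 11% applies instead.
The additional-duty order on T-843 targets Junistan, not Ilador; it does not apply.
Duty = $604,253.32 × 11% = $66,467.87.
Line 3 (U-967, Junistan, 2,790 kg, $526,194.00):
Base rate for U-967 is 19.5% + $3.84/kg.
U-967 has an FTA preferential rate, but origin Junistan is not Ilador; base rate stands.
Duty = $526,194.00 × 19.5% + 2,790 × $3.84 = $113,321.43.
Total = $0.00 + $66,467.87 + $113,321.43 = $179,789.30.

$179,789.30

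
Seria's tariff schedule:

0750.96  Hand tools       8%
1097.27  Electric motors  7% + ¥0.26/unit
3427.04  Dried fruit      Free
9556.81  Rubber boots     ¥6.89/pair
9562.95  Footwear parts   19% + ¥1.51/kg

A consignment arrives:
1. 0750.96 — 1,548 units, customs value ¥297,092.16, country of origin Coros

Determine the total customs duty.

¥23,767.37

Line 1 (0750.96, Coros, 1,548 units, ¥297,092.16):
Base rate for 0750.96 is 8%.
Duty = ¥297,092.16 × 8% = ¥23,767.37.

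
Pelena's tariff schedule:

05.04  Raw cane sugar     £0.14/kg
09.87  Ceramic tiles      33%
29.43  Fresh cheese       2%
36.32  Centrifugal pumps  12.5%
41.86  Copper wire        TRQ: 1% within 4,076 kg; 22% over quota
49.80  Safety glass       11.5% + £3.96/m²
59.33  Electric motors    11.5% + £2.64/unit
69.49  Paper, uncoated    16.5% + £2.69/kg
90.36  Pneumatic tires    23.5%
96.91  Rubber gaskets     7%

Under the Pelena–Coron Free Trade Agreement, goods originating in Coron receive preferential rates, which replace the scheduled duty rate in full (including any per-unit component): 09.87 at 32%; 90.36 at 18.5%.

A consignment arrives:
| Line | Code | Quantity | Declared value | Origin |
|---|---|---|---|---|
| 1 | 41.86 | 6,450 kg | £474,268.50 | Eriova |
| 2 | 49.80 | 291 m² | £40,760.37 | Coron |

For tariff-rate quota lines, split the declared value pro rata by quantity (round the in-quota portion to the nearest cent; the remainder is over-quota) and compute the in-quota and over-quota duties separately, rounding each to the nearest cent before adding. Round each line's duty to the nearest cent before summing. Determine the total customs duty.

£47,240.13

Line 1 (41.86, Eriova, 6,450 kg, £474,268.50):
Code 41.86 is under a tariff-rate quota (threshold 4,076 kg). In-quota: 4,076 kg at 1%; over-quota: 2,374 kg at 22%.
Pro-rata value split: in-quota = £474,268.50 × 4,076/6,450 = £299,708.28; over-quota = £474,268.50 − £299,708.28 = £174,560.22.
In-quota duty = £299,708.28 × 1% = £2,997.08. Over-quota duty = £174,560.22 × 22% = £38,403.25.
Line duty = £2,997.08 + £38,403.25 = £41,400.33.
Line 2 (49.80, Coron, 291 m², £40,760.37):
Base rate for 49.80 is 11.5% + £3.96/m².
Origin Coron is the FTA partner but 49.80 is not on the preference list; base rate stands.
Duty = £40,760.37 × 11.5% + 291 × £3.96 = £5,839.80.
Total = £41,400.33 + £5,839.80 = £47,240.13.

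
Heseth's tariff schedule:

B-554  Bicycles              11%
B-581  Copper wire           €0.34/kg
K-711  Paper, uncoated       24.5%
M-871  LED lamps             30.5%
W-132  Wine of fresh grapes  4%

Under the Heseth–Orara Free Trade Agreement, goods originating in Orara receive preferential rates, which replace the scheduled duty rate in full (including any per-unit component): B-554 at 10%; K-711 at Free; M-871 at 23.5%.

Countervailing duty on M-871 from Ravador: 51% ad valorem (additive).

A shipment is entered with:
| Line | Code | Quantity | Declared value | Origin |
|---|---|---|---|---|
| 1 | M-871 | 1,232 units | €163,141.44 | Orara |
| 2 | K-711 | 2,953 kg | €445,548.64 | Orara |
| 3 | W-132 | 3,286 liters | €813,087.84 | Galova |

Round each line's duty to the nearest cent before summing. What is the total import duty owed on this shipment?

Line 1 (M-871, Orara, 1,232 units, €163,141.44):
Base rate for M-871 is 30.5%.
Origin Orara qualifies under the Heseth–Orara agreement and M-871 is covered: preferential rate 23.5% applies instead.
The additional-duty order on M-871 targets Ravador, not Orara; it does not apply.
Duty = €163,141.44 × 23.5% = €38,338.24.
Line 2 (K-711, Orara, 2,953 kg, €445,548.64):
Base rate for K-711 is 24.5%.
Origin Orara qualifies under the Heseth–Orara agreement and K-711 is covered: preferential rate Free applies instead.
Duty = €445,548.64 × 0% = €0.00.
Line 3 (W-132, Galova, 3,286 liters, €813,087.84):
Base rate for W-132 is 4%.
Duty = €813,087.84 × 4% = €32,523.51.
Total = €38,338.24 + €0.00 + €32,523.51 = €70,861.75.

€70,861.75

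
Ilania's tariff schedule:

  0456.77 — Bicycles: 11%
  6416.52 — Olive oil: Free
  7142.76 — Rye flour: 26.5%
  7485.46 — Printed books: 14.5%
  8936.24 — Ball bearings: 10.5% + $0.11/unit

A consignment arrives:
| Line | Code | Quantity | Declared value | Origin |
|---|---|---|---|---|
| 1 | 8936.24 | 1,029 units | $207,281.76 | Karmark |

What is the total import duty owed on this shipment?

Line 1 (8936.24, Karmark, 1,029 units, $207,281.76):
Base rate for 8936.24 is 10.5% + $0.11/unit.
Duty = $207,281.76 × 10.5% + 1,029 × $0.11 = $21,877.77.

$21,877.77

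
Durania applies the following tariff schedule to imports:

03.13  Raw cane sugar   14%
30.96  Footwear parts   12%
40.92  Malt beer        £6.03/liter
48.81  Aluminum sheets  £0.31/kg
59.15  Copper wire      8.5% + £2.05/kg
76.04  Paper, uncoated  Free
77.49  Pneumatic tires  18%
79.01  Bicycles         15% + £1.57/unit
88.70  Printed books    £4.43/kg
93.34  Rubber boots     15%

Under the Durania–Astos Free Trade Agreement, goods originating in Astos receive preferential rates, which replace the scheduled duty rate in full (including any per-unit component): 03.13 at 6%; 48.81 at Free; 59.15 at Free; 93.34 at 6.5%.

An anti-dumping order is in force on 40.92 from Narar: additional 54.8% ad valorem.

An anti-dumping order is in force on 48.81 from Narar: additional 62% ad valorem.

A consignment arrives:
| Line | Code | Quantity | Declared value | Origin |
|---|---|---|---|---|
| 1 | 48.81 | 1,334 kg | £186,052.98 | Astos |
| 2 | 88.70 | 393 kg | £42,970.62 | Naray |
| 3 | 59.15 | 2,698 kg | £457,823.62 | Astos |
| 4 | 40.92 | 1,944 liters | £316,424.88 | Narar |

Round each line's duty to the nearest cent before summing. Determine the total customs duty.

£186,864.14

Line 1 (48.81, Astos, 1,334 kg, £186,052.98):
Base rate for 48.81 is £0.31/kg.
Origin Astos qualifies under the Durania–Astos agreement and 48.81 is covered: preferential rate Free applies instead.
The additional-duty order on 48.81 targets Narar, not Astos; it does not apply.
Duty = £186,052.98 × 0% = £0.00.
Line 2 (88.70, Naray, 393 kg, £42,970.62):
Base rate for 88.70 is £4.43/kg.
Duty = 393 × £4.43 = £1,740.99.
Line 3 (59.15, Astos, 2,698 kg, £457,823.62):
Base rate for 59.15 is 8.5% + £2.05/kg.
Origin Astos qualifies under the Durania–Astos agreement and 59.15 is covered: preferential rate Free applies instead.
Duty = £457,823.62 × 0% = £0.00.
Line 4 (40.92, Narar, 1,944 liters, £316,424.88):
Base rate for 40.92 is £6.03/liter.
Additional duty on 40.92 from Narar: +54.8% ad valorem. Applied ad valorem rate = 54.8%.
Duty = £316,424.88 × 54.8% + 1,944 × £6.03 = £185,123.15.
Total = £0.00 + £1,740.99 + £0.00 + £185,123.15 = £186,864.14.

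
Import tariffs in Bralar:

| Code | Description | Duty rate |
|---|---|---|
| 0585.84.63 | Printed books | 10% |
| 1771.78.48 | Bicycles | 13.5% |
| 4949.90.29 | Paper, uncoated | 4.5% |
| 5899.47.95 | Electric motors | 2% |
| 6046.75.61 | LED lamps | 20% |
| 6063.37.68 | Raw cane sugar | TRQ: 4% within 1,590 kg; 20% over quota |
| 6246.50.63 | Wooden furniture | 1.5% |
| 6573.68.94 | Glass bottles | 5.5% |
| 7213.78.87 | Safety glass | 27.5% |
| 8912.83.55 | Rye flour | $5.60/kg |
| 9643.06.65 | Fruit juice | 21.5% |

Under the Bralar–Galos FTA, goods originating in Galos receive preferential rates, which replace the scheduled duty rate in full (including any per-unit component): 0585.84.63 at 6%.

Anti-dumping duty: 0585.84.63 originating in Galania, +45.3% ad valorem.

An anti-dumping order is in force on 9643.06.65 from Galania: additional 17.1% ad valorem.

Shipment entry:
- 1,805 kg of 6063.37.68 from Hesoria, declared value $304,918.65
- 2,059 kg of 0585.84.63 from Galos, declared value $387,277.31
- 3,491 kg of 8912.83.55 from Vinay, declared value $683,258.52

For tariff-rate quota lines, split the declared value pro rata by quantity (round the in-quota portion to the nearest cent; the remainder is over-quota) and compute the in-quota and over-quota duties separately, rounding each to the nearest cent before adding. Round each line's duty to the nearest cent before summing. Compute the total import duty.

$60,794.18

Line 1 (6063.37.68, Hesoria, 1,805 kg, $304,918.65):
Code 6063.37.68 is under a tariff-rate quota (threshold 1,590 kg). In-quota: 1,590 kg at 4%; over-quota: 215 kg at 20%.
Pro-rata value split: in-quota = $304,918.65 × 1,590/1,805 = $268,598.70; over-quota = $304,918.65 − $268,598.70 = $36,319.95.
In-quota duty = $268,598.70 × 4% = $10,743.95. Over-quota duty = $36,319.95 × 20% = $7,263.99.
Line duty = $10,743.95 + $7,263.99 = $18,007.94.
Line 2 (0585.84.63, Galos, 2,059 kg, $387,277.31):
Base rate for 0585.84.63 is 10%.
Origin Galos qualifies under the Bralar–Galos agreement and 0585.84.63 is covered: preferential rate 6% applies instead.
The additional-duty order on 0585.84.63 targets Galania, not Galos; it does not apply.
Duty = $387,277.31 × 6% = $23,236.64.
Line 3 (8912.83.55, Vinay, 3,491 kg, $683,258.52):
Base rate for 8912.83.55 is $5.60/kg.
Duty = 3,491 × $5.60 = $19,549.60.
Total = $18,007.94 + $23,236.64 + $19,549.60 = $60,794.18.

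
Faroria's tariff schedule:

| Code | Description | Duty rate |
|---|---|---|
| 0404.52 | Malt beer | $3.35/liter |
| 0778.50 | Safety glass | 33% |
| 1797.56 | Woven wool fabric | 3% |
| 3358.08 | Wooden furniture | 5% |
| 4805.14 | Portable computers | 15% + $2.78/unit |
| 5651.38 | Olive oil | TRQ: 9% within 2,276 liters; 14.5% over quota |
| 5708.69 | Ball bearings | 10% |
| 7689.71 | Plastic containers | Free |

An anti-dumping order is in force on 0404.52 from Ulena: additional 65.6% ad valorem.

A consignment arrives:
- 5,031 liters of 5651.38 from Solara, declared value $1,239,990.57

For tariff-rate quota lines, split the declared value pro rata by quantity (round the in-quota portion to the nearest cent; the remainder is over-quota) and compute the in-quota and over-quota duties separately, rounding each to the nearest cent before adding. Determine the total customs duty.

Line 1 (5651.38, Solara, 5,031 liters, $1,239,990.57):
Code 5651.38 is under a tariff-rate quota (threshold 2,276 liters). In-quota: 2,276 liters at 9%; over-quota: 2,755 liters at 14.5%.
Pro-rata value split: in-quota = $1,239,990.57 × 2,276/5,031 = $560,965.72; over-quota = $1,239,990.57 − $560,965.72 = $679,024.85.
In-quota duty = $560,965.72 × 9% = $50,486.91. Over-quota duty = $679,024.85 × 14.5% = $98,458.60.
Line duty = $50,486.91 + $98,458.60 = $148,945.51.

$148,945.51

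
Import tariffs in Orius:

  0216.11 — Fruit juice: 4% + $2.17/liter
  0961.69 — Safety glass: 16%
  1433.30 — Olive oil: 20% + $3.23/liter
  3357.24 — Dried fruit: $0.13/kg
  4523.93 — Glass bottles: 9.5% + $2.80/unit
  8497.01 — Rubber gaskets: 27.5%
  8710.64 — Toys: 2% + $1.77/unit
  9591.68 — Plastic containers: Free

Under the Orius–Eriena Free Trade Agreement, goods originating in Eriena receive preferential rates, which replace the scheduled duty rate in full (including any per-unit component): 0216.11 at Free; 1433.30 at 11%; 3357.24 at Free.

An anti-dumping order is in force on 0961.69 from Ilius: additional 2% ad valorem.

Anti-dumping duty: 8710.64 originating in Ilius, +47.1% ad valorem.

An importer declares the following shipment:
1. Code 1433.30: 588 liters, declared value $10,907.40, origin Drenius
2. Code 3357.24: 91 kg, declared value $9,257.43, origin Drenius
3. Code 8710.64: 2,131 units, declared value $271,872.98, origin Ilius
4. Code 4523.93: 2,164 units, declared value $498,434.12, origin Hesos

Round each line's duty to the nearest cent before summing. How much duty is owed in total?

$194,764.49

Line 1 (1433.30, Drenius, 588 liters, $10,907.40):
Base rate for 1433.30 is 20% + $3.23/liter.
1433.30 has an FTA preferential rate, but origin Drenius is not Eriena; base rate stands.
Duty = $10,907.40 × 20% + 588 × $3.23 = $4,080.72.
Line 2 (3357.24, Drenius, 91 kg, $9,257.43):
Base rate for 3357.24 is $0.13/kg.
3357.24 has an FTA preferential rate, but origin Drenius is not Eriena; base rate stands.
Duty = 91 × $0.13 = $11.83.
Line 3 (8710.64, Ilius, 2,131 units, $271,872.98):
Base rate for 8710.64 is 2% + $1.77/unit.
Additional duty on 8710.64 from Ilius: +47.1%. Applied ad valorem rate: 2% + 47.1% = 49.1%.
Duty = $271,872.98 × 49.1% + 2,131 × $1.77 = $137,261.50.
Line 4 (4523.93, Hesos, 2,164 units, $498,434.12):
Base rate for 4523.93 is 9.5% + $2.80/unit.
Duty = $498,434.12 × 9.5% + 2,164 × $2.80 = $53,410.44.
Total = $4,080.72 + $11.83 + $137,261.50 + $53,410.44 = $194,764.49.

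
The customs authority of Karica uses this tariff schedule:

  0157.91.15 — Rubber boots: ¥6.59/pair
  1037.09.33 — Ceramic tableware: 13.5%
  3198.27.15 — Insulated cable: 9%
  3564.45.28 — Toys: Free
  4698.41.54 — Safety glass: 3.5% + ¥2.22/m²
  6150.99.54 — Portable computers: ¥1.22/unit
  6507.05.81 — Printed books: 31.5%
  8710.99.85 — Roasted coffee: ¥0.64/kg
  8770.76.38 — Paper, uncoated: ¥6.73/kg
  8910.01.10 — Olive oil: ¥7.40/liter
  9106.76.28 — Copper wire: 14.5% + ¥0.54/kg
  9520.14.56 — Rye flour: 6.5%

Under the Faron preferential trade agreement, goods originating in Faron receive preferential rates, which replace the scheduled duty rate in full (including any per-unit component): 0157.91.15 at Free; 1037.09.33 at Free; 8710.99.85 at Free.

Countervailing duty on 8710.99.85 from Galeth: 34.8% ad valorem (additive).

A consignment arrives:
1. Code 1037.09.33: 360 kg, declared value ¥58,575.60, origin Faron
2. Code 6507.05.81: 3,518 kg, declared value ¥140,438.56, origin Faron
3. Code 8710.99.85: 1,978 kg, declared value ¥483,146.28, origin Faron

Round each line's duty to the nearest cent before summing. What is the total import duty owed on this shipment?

¥44,238.15

Line 1 (1037.09.33, Faron, 360 kg, ¥58,575.60):
Base rate for 1037.09.33 is 13.5%.
Origin Faron qualifies under the Karica–Faron agreement and 1037.09.33 is covered: preferential rate Free applies instead.
Duty = ¥58,575.60 × 0% = ¥0.00.
Line 2 (6507.05.81, Faron, 3,518 kg, ¥140,438.56):
Base rate for 6507.05.81 is 31.5%.
Origin Faron is the FTA partner but 6507.05.81 is not on the preference list; base rate stands.
Duty = ¥140,438.56 × 31.5% = ¥44,238.15.
Line 3 (8710.99.85, Faron, 1,978 kg, ¥483,146.28):
Base rate for 8710.99.85 is ¥0.64/kg.
Origin Faron qualifies under the Karica–Faron agreement and 8710.99.85 is covered: preferential rate Free applies instead.
The additional-duty order on 8710.99.85 targets Galeth, not Faron; it does not apply.
Duty = ¥483,146.28 × 0% = ¥0.00.
Total = ¥0.00 + ¥44,238.15 + ¥0.00 = ¥44,238.15.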